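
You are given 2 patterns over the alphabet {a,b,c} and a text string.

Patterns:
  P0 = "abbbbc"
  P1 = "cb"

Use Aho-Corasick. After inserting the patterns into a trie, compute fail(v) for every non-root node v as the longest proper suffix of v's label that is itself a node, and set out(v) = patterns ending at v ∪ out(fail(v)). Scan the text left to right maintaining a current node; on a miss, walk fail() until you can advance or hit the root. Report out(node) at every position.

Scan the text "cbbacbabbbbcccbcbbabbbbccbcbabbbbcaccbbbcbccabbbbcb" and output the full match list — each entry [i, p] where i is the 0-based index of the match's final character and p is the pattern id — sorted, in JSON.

Construct AC machine:
Trie (insert patterns):
  0='ε' goto a→1 c→7
  1='a' goto b→2
  2='ab' goto b→3
  3='abb' goto b→4
  4='abbb' goto b→5
  5='abbbb' goto c→6
  6='abbbbc' goto ·  ←P0
  7='c' goto b→8
  8='cb' goto ·  ←P1

BFS fail/out derivation:
  n1('a'): parent n0 fail=0; on 'a' 0 → fail=0;  out ∅∪∅=∅
  n7('c'): parent n0 fail=0; on 'c' 0 → fail=0;  out ∅∪∅=∅
  n2('ab'): parent n1 fail=0; on 'b' 0 → fail=0;  out ∅∪∅=∅
  n8('cb'): parent n7 fail=0; on 'b' 0 → fail=0;  out {1}∪∅={1}
  n3('abb'): parent n2 fail=0; on 'b' 0 → fail=0;  out ∅∪∅=∅
  n4('abbb'): parent n3 fail=0; on 'b' 0 → fail=0;  out ∅∪∅=∅
  n5('abbbb'): parent n4 fail=0; on 'b' 0 → fail=0;  out ∅∪∅=∅
  n6('abbbbc'): parent n5 fail=0; on 'c' 0 → fail=7;  out {0}∪∅={0}

Text stream:
pos 0 'c': at 7
pos 1 'b': at 8  ** P1@[0:1]
pos 2 'b': at 0 (fail-walked)
pos 3 'a': at 1
pos 4 'c': at 7 (fail-walked)
pos 5 'b': at 8  ** P1@[4:5]
pos 6 'a': at 1 (fail-walked)
pos 7 'b': at 2
pos 8 'b': at 3
pos 9 'b': at 4
pos 10 'b': at 5
pos 11 'c': at 6  ** P0@[6:11]
pos 12 'c': at 7 (fail-walked)
pos 13 'c': at 7 (fail-walked)
pos 14 'b': at 8  ** P1@[13:14]
pos 15 'c': at 7 (fail-walked)
pos 16 'b': at 8  ** P1@[15:16]
pos 17 'b': at 0 (fail-walked)
pos 18 'a': at 1
pos 19 'b': at 2
pos 20 'b': at 3
pos 21 'b': at 4
pos 22 'b': at 5
pos 23 'c': at 6  ** P0@[18:23]
pos 24 'c': at 7 (fail-walked)
pos 25 'b': at 8  ** P1@[24:25]
pos 26 'c': at 7 (fail-walked)
pos 27 'b': at 8  ** P1@[26:27]
pos 28 'a': at 1 (fail-walked)
pos 29 'b': at 2
pos 30 'b': at 3
pos 31 'b': at 4
pos 32 'b': at 5
pos 33 'c': at 6  ** P0@[28:33]
pos 34 'a': at 1 (fail-walked)
pos 35 'c': at 7 (fail-walked)
pos 36 'c': at 7 (fail-walked)
pos 37 'b': at 8  ** P1@[36:37]
pos 38 'b': at 0 (fail-walked)
pos 39 'b': at 0
pos 40 'c': at 7
pos 41 'b': at 8  ** P1@[40:41]
pos 42 'c': at 7 (fail-walked)
pos 43 'c': at 7 (fail-walked)
pos 44 'a': at 1 (fail-walked)
pos 45 'b': at 2
pos 46 'b': at 3
pos 47 'b': at 4
pos 48 'b': at 5
pos 49 'c': at 6  ** P0@[44:49]
pos 50 'b': at 8 (fail-walked)  ** P1@[49:50]

Result: [[1,1],[5,1],[11,0],[14,1],[16,1],[23,0],[25,1],[27,1],[33,0],[37,1],[41,1],[49,0],[50,1]]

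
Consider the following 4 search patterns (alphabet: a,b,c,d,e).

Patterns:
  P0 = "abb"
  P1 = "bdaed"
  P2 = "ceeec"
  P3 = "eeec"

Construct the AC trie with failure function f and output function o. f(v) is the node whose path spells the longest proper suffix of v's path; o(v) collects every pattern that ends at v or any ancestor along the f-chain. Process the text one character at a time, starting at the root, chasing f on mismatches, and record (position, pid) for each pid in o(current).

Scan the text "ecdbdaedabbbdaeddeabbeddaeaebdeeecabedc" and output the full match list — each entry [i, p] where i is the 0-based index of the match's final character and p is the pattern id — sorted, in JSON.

Build:
Trie (insert patterns):
  0='ε' goto a→1 b→4 c→9 e→14
  1='a' goto b→2
  2='ab' goto b→3
  3='abb' goto ·  ←P0
  4='b' goto d→5
  5='bd' goto a→6
  6='bda' goto e→7
  7='bdae' goto d→8
  8='bdaed' goto ·  ←P1
  9='c' goto e→10
  10='ce' goto e→11
  11='cee' goto e→12
  12='ceee' goto c→13
  13='ceeec' goto ·  ←P2
  14='e' goto e→15
  15='ee' goto e→16
  16='eee' goto c→17
  17='eeec' goto ·  ←P3

BFS fail/out derivation:
  fail(1) 'a': from fail(0)=0 chase 'a': 0 ⇒ 0;  out=∅∪out(0)=∅
  fail(4) 'b': from fail(0)=0 chase 'b': 0 ⇒ 0;  out=∅∪out(0)=∅
  fail(9) 'c': from fail(0)=0 chase 'c': 0 ⇒ 0;  out=∅∪out(0)=∅
  fail(14) 'e': from fail(0)=0 chase 'e': 0 ⇒ 0;  out=∅∪out(0)=∅
  fail(2) 'ab': from fail(1)=0 chase 'b': 0 ⇒ 4;  out=∅∪out(4)=∅
  fail(5) 'bd': from fail(4)=0 chase 'd': 0 ⇒ 0;  out=∅∪out(0)=∅
  fail(10) 'ce': from fail(9)=0 chase 'e': 0 ⇒ 14;  out=∅∪out(14)=∅
  fail(15) 'ee': from fail(14)=0 chase 'e': 0 ⇒ 14;  out=∅∪out(14)=∅
  fail(3) 'abb': from fail(2)=4 chase 'b': 4→0 ⇒ 4;  out={0}∪out(4)={0}
  fail(6) 'bda': from fail(5)=0 chase 'a': 0 ⇒ 1;  out=∅∪out(1)=∅
  fail(11) 'cee': from fail(10)=14 chase 'e': 14 ⇒ 15;  out=∅∪out(15)=∅
  fail(16) 'eee': from fail(15)=14 chase 'e': 14 ⇒ 15;  out=∅∪out(15)=∅
  fail(7) 'bdae': from fail(6)=1 chase 'e': 1→0 ⇒ 14;  out=∅∪out(14)=∅
  fail(12) 'ceee': from fail(11)=15 chase 'e': 15 ⇒ 16;  out=∅∪out(16)=∅
  fail(17) 'eeec': from fail(16)=15 chase 'c': 15→14→0 ⇒ 9;  out={3}∪out(9)={3}
  fail(8) 'bdaed': from fail(7)=14 chase 'd': 14→0 ⇒ 0;  out={1}∪out(0)={1}
  fail(13) 'ceeec': from fail(12)=16 chase 'c': 16 ⇒ 17;  out={2}∪out(17)={2,3}

Scan:
pos 0 'e': at 14
pos 1 'c': at 9 ·f
pos 2 'd': at 0 ·f
pos 3 'b': at 4
pos 4 'd': at 5
pos 5 'a': at 6
pos 6 'e': at 7
pos 7 'd': at 8  ** P1@[3:7]
pos 8 'a': at 1 ·f
pos 9 'b': at 2
pos 10 'b': at 3  ** P0@[8:10]
pos 11 'b': at 4 ·f
pos 12 'd': at 5
pos 13 'a': at 6
pos 14 'e': at 7
pos 15 'd': at 8  ** P1@[11:15]
pos 16 'd': at 0 ·f
pos 17 'e': at 14
pos 18 'a': at 1 ·f
pos 19 'b': at 2
pos 20 'b': at 3  ** P0@[18:20]
pos 21 'e': at 14 ·f
pos 22 'd': at 0 ·f
pos 23 'd': at 0
pos 24 'a': at 1
pos 25 'e': at 14 ·f
pos 26 'a': at 1 ·f
pos 27 'e': at 14 ·f
pos 28 'b': at 4 ·f
pos 29 'd': at 5
pos 30 'e': at 14 ·f
pos 31 'e': at 15
pos 32 'e': at 16
pos 33 'c': at 17  ** P3@[30:33]
pos 34 'a': at 1 ·f
pos 35 'b': at 2
pos 36 'e': at 14 ·f
pos 37 'd': at 0 ·f
pos 38 'c': at 9

Matches: [[7,1],[10,0],[15,1],[20,0],[33,3]]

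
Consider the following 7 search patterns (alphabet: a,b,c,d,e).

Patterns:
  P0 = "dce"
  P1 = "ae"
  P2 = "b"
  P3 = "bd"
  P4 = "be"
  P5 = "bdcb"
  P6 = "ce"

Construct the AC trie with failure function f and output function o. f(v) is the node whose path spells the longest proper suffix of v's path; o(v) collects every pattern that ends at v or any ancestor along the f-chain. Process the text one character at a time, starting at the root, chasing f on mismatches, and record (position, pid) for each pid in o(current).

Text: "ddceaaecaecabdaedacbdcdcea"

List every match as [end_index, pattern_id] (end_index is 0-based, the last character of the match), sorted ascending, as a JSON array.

Build automaton:
Trie nodes:
  0='ε' goto a→4 b→6 c→11 d→1
  1='d' goto c→2
  2='dc' goto e→3
  3='dce' goto ·  ←P0
  4='a' goto e→5
  5='ae' goto ·  ←P1
  6='b' goto d→7 e→8  ←P2
  7='bd' goto c→9  ←P3
  8='be' goto ·  ←P4
  9='bdc' goto b→10
  10='bdcb' goto ·  ←P5
  11='c' goto e→12
  12='ce' goto ·  ←P6

Failure links (BFS by depth):
  n1('d'): parent n0 fail=0; on 'd' 0 → fail=0;  out ∅∪∅=∅
  n4('a'): parent n0 fail=0; on 'a' 0 → fail=0;  out ∅∪∅=∅
  n6('b'): parent n0 fail=0; on 'b' 0 → fail=0;  out {2}∪∅={2}
  n11('c'): parent n0 fail=0; on 'c' 0 → fail=0;  out ∅∪∅=∅
  n2('dc'): parent n1 fail=0; on 'c' 0 → fail=11;  out ∅∪∅=∅
  n5('ae'): parent n4 fail=0; on 'e' 0 → fail=0;  out {1}∪∅={1}
  n7('bd'): parent n6 fail=0; on 'd' 0 → fail=1;  out {3}∪∅={3}
  n8('be'): parent n6 fail=0; on 'e' 0 → fail=0;  out {4}∪∅={4}
  n12('ce'): parent n11 fail=0; on 'e' 0 → fail=0;  out {6}∪∅={6}
  n3('dce'): parent n2 fail=11; on 'e' 11 → fail=12;  out {0}∪{6}={0,6}
  n9('bdc'): parent n7 fail=1; on 'c' 1 → fail=2;  out ∅∪∅=∅
  n10('bdcb'): parent n9 fail=2; on 'b' 2→11→0 → fail=6;  out {5}∪{2}={2,5}

Text stream:
[0] read 'd'  n0⇒n1
[1] read 'd'  n1⇒n1 (fail-walked)
[2] read 'c'  n1⇒n2
[3] read 'e'  n2⇒n3  emit P0@[1:3],P6@[2:3]
[4] read 'a'  n3⇒n4 (fail-walked)
[5] read 'a'  n4⇒n4 (fail-walked)
[6] read 'e'  n4⇒n5  emit P1@[5:6]
[7] read 'c'  n5⇒n11 (fail-walked)
[8] read 'a'  n11⇒n4 (fail-walked)
[9] read 'e'  n4⇒n5  emit P1@[8:9]
[10] read 'c'  n5⇒n11 (fail-walked)
[11] read 'a'  n11⇒n4 (fail-walked)
[12] read 'b'  n4⇒n6 (fail-walked)  emit P2@[12:12]
[13] read 'd'  n6⇒n7  emit P3@[12:13]
[14] read 'a'  n7⇒n4 (fail-walked)
[15] read 'e'  n4⇒n5  emit P1@[14:15]
[16] read 'd'  n5⇒n1 (fail-walked)
[17] read 'a'  n1⇒n4 (fail-walked)
[18] read 'c'  n4⇒n11 (fail-walked)
[19] read 'b'  n11⇒n6 (fail-walked)  emit P2@[19:19]
[20] read 'd'  n6⇒n7  emit P3@[19:20]
[21] read 'c'  n7⇒n9
[22] read 'd'  n9⇒n1 (fail-walked)
[23] read 'c'  n1⇒n2
[24] read 'e'  n2⇒n3  emit P0@[22:24],P6@[23:24]
[25] read 'a'  n3⇒n4 (fail-walked)

Result: [[3,0],[3,6],[6,1],[9,1],[12,2],[13,3],[15,1],[19,2],[20,3],[24,0],[24,6]]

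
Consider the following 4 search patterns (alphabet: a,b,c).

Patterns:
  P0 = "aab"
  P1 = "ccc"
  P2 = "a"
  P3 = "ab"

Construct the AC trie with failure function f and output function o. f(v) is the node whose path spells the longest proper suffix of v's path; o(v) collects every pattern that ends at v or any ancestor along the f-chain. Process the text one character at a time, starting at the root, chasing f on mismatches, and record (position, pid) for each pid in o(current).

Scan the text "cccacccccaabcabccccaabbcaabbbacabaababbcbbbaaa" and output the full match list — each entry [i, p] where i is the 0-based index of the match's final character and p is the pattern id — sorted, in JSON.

Build automaton:
Trie (insert patterns):
  0='ε' goto a→1 c→4
  1='a' goto a→2 b→7  ←P2
  2='aa' goto b→3
  3='aab' goto ·  ←P0
  4='c' goto c→5
  5='cc' goto c→6
  6='ccc' goto ·  ←P1
  7='ab' goto ·  ←P3

BFS fail/out derivation:
  fail(1) 'a': from fail(0)=0 chase 'a': 0 ⇒ 0;  out={2}∪out(0)={2}
  fail(4) 'c': from fail(0)=0 chase 'c': 0 ⇒ 0;  out=∅∪out(0)=∅
  fail(2) 'aa': from fail(1)=0 chase 'a': 0 ⇒ 1;  out=∅∪out(1)={2}
  fail(5) 'cc': from fail(4)=0 chase 'c': 0 ⇒ 4;  out=∅∪out(4)=∅
  fail(7) 'ab': from fail(1)=0 chase 'b': 0 ⇒ 0;  out={3}∪out(0)={3}
  fail(3) 'aab': from fail(2)=1 chase 'b': 1 ⇒ 7;  out={0}∪out(7)={0,3}
  fail(6) 'ccc': from fail(5)=4 chase 'c': 4 ⇒ 5;  out={1}∪out(5)={1}

Text stream:
[0] read 'c'  n0⇒n4
[1] read 'c'  n4⇒n5
[2] read 'c'  n5⇒n6  ** P1@[0:2]
[3] read 'a'  n6⇒n1 (via fail)  ** P2@[3:3]
[4] read 'c'  n1⇒n4 (via fail)
[5] read 'c'  n4⇒n5
[6] read 'c'  n5⇒n6  ** P1@[4:6]
[7] read 'c'  n6⇒n6 (via fail)  ** P1@[5:7]
[8] read 'c'  n6⇒n6 (via fail)  ** P1@[6:8]
[9] read 'a'  n6⇒n1 (via fail)  ** P2@[9:9]
[10] read 'a'  n1⇒n2  ** P2@[10:10]
[11] read 'b'  n2⇒n3  ** P0@[9:11],P3@[10:11]
[12] read 'c'  n3⇒n4 (via fail)
[13] read 'a'  n4⇒n1 (via fail)  ** P2@[13:13]
[14] read 'b'  n1⇒n7  ** P3@[13:14]
[15] read 'c'  n7⇒n4 (via fail)
[16] read 'c'  n4⇒n5
[17] read 'c'  n5⇒n6  ** P1@[15:17]
[18] read 'c'  n6⇒n6 (via fail)  ** P1@[16:18]
[19] read 'a'  n6⇒n1 (via fail)  ** P2@[19:19]
[20] read 'a'  n1⇒n2  ** P2@[20:20]
[21] read 'b'  n2⇒n3  ** P0@[19:21],P3@[20:21]
[22] read 'b'  n3⇒n0 (via fail)
[23] read 'c'  n0⇒n4
[24] read 'a'  n4⇒n1 (via fail)  ** P2@[24:24]
[25] read 'a'  n1⇒n2  ** P2@[25:25]
[26] read 'b'  n2⇒n3  ** P0@[24:26],P3@[25:26]
[27] read 'b'  n3⇒n0 (via fail)
[28] read 'b'  n0⇒n0
[29] read 'a'  n0⇒n1  ** P2@[29:29]
[30] read 'c'  n1⇒n4 (via fail)
[31] read 'a'  n4⇒n1 (via fail)  ** P2@[31:31]
[32] read 'b'  n1⇒n7  ** P3@[31:32]
[33] read 'a'  n7⇒n1 (via fail)  ** P2@[33:33]
[34] read 'a'  n1⇒n2  ** P2@[34:34]
[35] read 'b'  n2⇒n3  ** P0@[33:35],P3@[34:35]
[36] read 'a'  n3⇒n1 (via fail)  ** P2@[36:36]
[37] read 'b'  n1⇒n7  ** P3@[36:37]
[38] read 'b'  n7⇒n0 (via fail)
[39] read 'c'  n0⇒n4
[40] read 'b'  n4⇒n0 (via fail)
[41] read 'b'  n0⇒n0
[42] read 'b'  n0⇒n0
[43] read 'a'  n0⇒n1  ** P2@[43:43]
[44] read 'a'  n1⇒n2  ** P2@[44:44]
[45] read 'a'  n2⇒n2 (via fail)  ** P2@[45:45]

Result: [[2,1],[3,2],[6,1],[7,1],[8,1],[9,2],[10,2],[11,0],[11,3],[13,2],[14,3],[17,1],[18,1],[19,2],[20,2],[21,0],[21,3],[24,2],[25,2],[26,0],[26,3],[29,2],[31,2],[32,3],[33,2],[34,2],[35,0],[35,3],[36,2],[37,3],[43,2],[44,2],[45,2]]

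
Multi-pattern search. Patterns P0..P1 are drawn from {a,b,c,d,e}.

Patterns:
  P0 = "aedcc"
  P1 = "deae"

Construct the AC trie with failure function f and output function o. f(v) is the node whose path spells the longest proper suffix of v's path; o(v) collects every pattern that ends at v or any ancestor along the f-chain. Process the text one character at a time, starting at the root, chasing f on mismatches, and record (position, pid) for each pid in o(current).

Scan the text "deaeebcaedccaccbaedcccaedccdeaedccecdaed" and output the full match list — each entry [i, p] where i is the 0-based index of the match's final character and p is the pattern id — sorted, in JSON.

Build automaton:
Trie nodes:
  0='ε' goto a→1 d→6
  1='a' goto e→2
  2='ae' goto d→3
  3='aed' goto c→4
  4='aedc' goto c→5
  5='aedcc' goto ·  [P0 ends]
  6='d' goto e→7
  7='de' goto a→8
  8='dea' goto e→9
  9='deae' goto ·  [P1 ends]

BFS fail/out derivation:
  fail(1) 'a': from fail(0)=0 chase 'a': 0 ⇒ 0;  out=∅∪out(0)=∅
  fail(6) 'd': from fail(0)=0 chase 'd': 0 ⇒ 0;  out=∅∪out(0)=∅
  fail(2) 'ae': from fail(1)=0 chase 'e': 0 ⇒ 0;  out=∅∪out(0)=∅
  fail(7) 'de': from fail(6)=0 chase 'e': 0 ⇒ 0;  out=∅∪out(0)=∅
  fail(3) 'aed': from fail(2)=0 chase 'd': 0 ⇒ 6;  out=∅∪out(6)=∅
  fail(8) 'dea': from fail(7)=0 chase 'a': 0 ⇒ 1;  out=∅∪out(1)=∅
  fail(4) 'aedc': from fail(3)=6 chase 'c': 6→0 ⇒ 0;  out=∅∪out(0)=∅
  fail(9) 'deae': from fail(8)=1 chase 'e': 1 ⇒ 2;  out={1}∪out(2)={1}
  fail(5) 'aedcc': from fail(4)=0 chase 'c': 0 ⇒ 0;  out={0}∪out(0)={0}

Scan:
[0] read 'd'  n0⇒n6
[1] read 'e'  n6⇒n7
[2] read 'a'  n7⇒n8
[3] read 'e'  n8⇒n9  → match P1@[0:3]
[4] read 'e'  n9⇒n0 (via fail)
[5] read 'b'  n0⇒n0
[6] read 'c'  n0⇒n0
[7] read 'a'  n0⇒n1
[8] read 'e'  n1⇒n2
[9] read 'd'  n2⇒n3
[10] read 'c'  n3⇒n4
[11] read 'c'  n4⇒n5  → match P0@[7:11]
[12] read 'a'  n5⇒n1 (via fail)
[13] read 'c'  n1⇒n0 (via fail)
[14] read 'c'  n0⇒n0
[15] read 'b'  n0⇒n0
[16] read 'a'  n0⇒n1
[17] read 'e'  n1⇒n2
[18] read 'd'  n2⇒n3
[19] read 'c'  n3⇒n4
[20] read 'c'  n4⇒n5  → match P0@[16:20]
[21] read 'c'  n5⇒n0 (via fail)
[22] read 'a'  n0⇒n1
[23] read 'e'  n1⇒n2
[24] read 'd'  n2⇒n3
[25] read 'c'  n3⇒n4
[26] read 'c'  n4⇒n5  → match P0@[22:26]
[27] read 'd'  n5⇒n6 (via fail)
[28] read 'e'  n6⇒n7
[29] read 'a'  n7⇒n8
[30] read 'e'  n8⇒n9  → match P1@[27:30]
[31] read 'd'  n9⇒n3 (via fail)
[32] read 'c'  n3⇒n4
[33] read 'c'  n4⇒n5  → match P0@[29:33]
[34] read 'e'  n5⇒n0 (via fail)
[35] read 'c'  n0⇒n0
[36] read 'd'  n0⇒n6
[37] read 'a'  n6⇒n1 (via fail)
[38] read 'e'  n1⇒n2
[39] read 'd'  n2⇒n3

Result: [[3,1],[11,0],[20,0],[26,0],[30,1],[33,0]]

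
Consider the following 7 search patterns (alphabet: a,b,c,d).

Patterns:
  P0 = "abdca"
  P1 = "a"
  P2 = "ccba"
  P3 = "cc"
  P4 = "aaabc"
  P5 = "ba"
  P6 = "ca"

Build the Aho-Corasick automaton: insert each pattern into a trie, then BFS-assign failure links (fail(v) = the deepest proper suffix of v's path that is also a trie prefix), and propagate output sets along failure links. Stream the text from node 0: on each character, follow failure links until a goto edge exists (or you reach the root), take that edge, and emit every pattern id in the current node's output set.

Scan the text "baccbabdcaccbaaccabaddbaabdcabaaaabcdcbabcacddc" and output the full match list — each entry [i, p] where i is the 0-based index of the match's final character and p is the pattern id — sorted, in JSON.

Build:
Trie (insert patterns):
  n0 'ε': a→1 b→14 c→6
  n1 'a': a→10 b→2  [P1 ends]
  n2 'ab': d→3
  n3 'abd': c→4
  n4 'abdc': a→5
  n5 'abdca': ·  [P0 ends]
  n6 'c': a→16 c→7
  n7 'cc': b→8  [P3 ends]
  n8 'ccb': a→9
  n9 'ccba': ·  [P2 ends]
  n10 'aa': a→11
  n11 'aaa': b→12
  n12 'aaab': c→13
  n13 'aaabc': ·  [P4 ends]
  n14 'b': a→15
  n15 'ba': ·  [P5 ends]
  n16 'ca': ·  [P6 ends]

BFS fail/out derivation:
  fail(1) 'a': from fail(0)=0 chase 'a': 0 ⇒ 0;  out={1}∪out(0)={1}
  fail(6) 'c': from fail(0)=0 chase 'c': 0 ⇒ 0;  out=∅∪out(0)=∅
  fail(14) 'b': from fail(0)=0 chase 'b': 0 ⇒ 0;  out=∅∪out(0)=∅
  fail(2) 'ab': from fail(1)=0 chase 'b': 0 ⇒ 14;  out=∅∪out(14)=∅
  fail(7) 'cc': from fail(6)=0 chase 'c': 0 ⇒ 6;  out={3}∪out(6)={3}
  fail(10) 'aa': from fail(1)=0 chase 'a': 0 ⇒ 1;  out=∅∪out(1)={1}
  fail(15) 'ba': from fail(14)=0 chase 'a': 0 ⇒ 1;  out={5}∪out(1)={1,5}
  fail(16) 'ca': from fail(6)=0 chase 'a': 0 ⇒ 1;  out={6}∪out(1)={1,6}
  fail(3) 'abd': from fail(2)=14 chase 'd': 14→0 ⇒ 0;  out=∅∪out(0)=∅
  fail(8) 'ccb': from fail(7)=6 chase 'b': 6→0 ⇒ 14;  out=∅∪out(14)=∅
  fail(11) 'aaa': from fail(10)=1 chase 'a': 1 ⇒ 10;  out=∅∪out(10)={1}
  fail(4) 'abdc': from fail(3)=0 chase 'c': 0 ⇒ 6;  out=∅∪out(6)=∅
  fail(9) 'ccba': from fail(8)=14 chase 'a': 14 ⇒ 15;  out={2}∪out(15)={1,2,5}
  fail(12) 'aaab': from fail(11)=10 chase 'b': 10→1 ⇒ 2;  out=∅∪out(2)=∅
  fail(5) 'abdca': from fail(4)=6 chase 'a': 6 ⇒ 16;  out={0}∪out(16)={0,1,6}
  fail(13) 'aaabc': from fail(12)=2 chase 'c': 2→14→0 ⇒ 6;  out={4}∪out(6)={4}

Scan:
i=0 'b': node 0→14
i=1 'a': node 14→15  emit P1@[1:1],P5@[0:1]
i=2 'c': node 15→6 (fail-walked)
i=3 'c': node 6→7  emit P3@[2:3]
i=4 'b': node 7→8
i=5 'a': node 8→9  emit P1@[5:5],P2@[2:5],P5@[4:5]
i=6 'b': node 9→2 (fail-walked)
i=7 'd': node 2→3
i=8 'c': node 3→4
i=9 'a': node 4→5  emit P0@[5:9],P1@[9:9],P6@[8:9]
i=10 'c': node 5→6 (fail-walked)
i=11 'c': node 6→7  emit P3@[10:11]
i=12 'b': node 7→8
i=13 'a': node 8→9  emit P1@[13:13],P2@[10:13],P5@[12:13]
i=14 'a': node 9→10 (fail-walked)  emit P1@[14:14]
i=15 'c': node 10→6 (fail-walked)
i=16 'c': node 6→7  emit P3@[15:16]
i=17 'a': node 7→16 (fail-walked)  emit P1@[17:17],P6@[16:17]
i=18 'b': node 16→2 (fail-walked)
i=19 'a': node 2→15 (fail-walked)  emit P1@[19:19],P5@[18:19]
i=20 'd': node 15→0 (fail-walked)
i=21 'd': node 0→0
i=22 'b': node 0→14
i=23 'a': node 14→15  emit P1@[23:23],P5@[22:23]
i=24 'a': node 15→10 (fail-walked)  emit P1@[24:24]
i=25 'b': node 10→2 (fail-walked)
i=26 'd': node 2→3
i=27 'c': node 3→4
i=28 'a': node 4→5  emit P0@[24:28],P1@[28:28],P6@[27:28]
i=29 'b': node 5→2 (fail-walked)
i=30 'a': node 2→15 (fail-walked)  emit P1@[30:30],P5@[29:30]
i=31 'a': node 15→10 (fail-walked)  emit P1@[31:31]
i=32 'a': node 10→11  emit P1@[32:32]
i=33 'a': node 11→11 (fail-walked)  emit P1@[33:33]
i=34 'b': node 11→12
i=35 'c': node 12→13  emit P4@[31:35]
i=36 'd': node 13→0 (fail-walked)
i=37 'c': node 0→6
i=38 'b': node 6→14 (fail-walked)
i=39 'a': node 14→15  emit P1@[39:39],P5@[38:39]
i=40 'b': node 15→2 (fail-walked)
i=41 'c': node 2→6 (fail-walked)
i=42 'a': node 6→16  emit P1@[42:42],P6@[41:42]
i=43 'c': node 16→6 (fail-walked)
i=44 'd': node 6→0 (fail-walked)
i=45 'd': node 0→0
i=46 'c': node 0→6

Result: [[1,1],[1,5],[3,3],[5,1],[5,2],[5,5],[9,0],[9,1],[9,6],[11,3],[13,1],[13,2],[13,5],[14,1],[16,3],[17,1],[17,6],[19,1],[19,5],[23,1],[23,5],[24,1],[28,0],[28,1],[28,6],[30,1],[30,5],[31,1],[32,1],[33,1],[35,4],[39,1],[39,5],[42,1],[42,6]]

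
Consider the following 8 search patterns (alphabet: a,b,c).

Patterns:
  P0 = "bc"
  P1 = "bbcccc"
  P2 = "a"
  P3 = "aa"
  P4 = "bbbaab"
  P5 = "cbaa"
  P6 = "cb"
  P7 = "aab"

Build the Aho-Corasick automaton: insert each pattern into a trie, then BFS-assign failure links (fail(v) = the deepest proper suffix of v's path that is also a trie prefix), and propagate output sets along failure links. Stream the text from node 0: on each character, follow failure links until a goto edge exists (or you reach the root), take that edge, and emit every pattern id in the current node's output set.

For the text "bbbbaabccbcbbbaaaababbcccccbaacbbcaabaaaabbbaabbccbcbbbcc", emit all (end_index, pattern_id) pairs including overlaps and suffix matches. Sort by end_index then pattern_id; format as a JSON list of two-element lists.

Build:
Trie (insert patterns):
  0='ε' goto a→8 b→1 c→14
  1='b' goto b→3 c→2
  2='bc' goto ·  ←P0
  3='bb' goto b→10 c→4
  4='bbc' goto c→5
  5='bbcc' goto c→6
  6='bbccc' goto c→7
  7='bbcccc' goto ·  ←P1
  8='a' goto a→9  ←P2
  9='aa' goto b→18  ←P3
  10='bbb' goto a→11
  11='bbba' goto a→12
  12='bbbaa' goto b→13
  13='bbbaab' goto ·  ←P4
  14='c' goto b→15
  15='cb' goto a→16  ←P6
  16='cba' goto a→17
  17='cbaa' goto ·  ←P5
  18='aab' goto ·  ←P7

BFS fail/out derivation:
  fail(1) 'b': from fail(0)=0 chase 'b': 0 ⇒ 0;  out=∅∪out(0)=∅
  fail(8) 'a': from fail(0)=0 chase 'a': 0 ⇒ 0;  out={2}∪out(0)={2}
  fail(14) 'c': from fail(0)=0 chase 'c': 0 ⇒ 0;  out=∅∪out(0)=∅
  fail(2) 'bc': from fail(1)=0 chase 'c': 0 ⇒ 14;  out={0}∪out(14)={0}
  fail(3) 'bb': from fail(1)=0 chase 'b': 0 ⇒ 1;  out=∅∪out(1)=∅
  fail(9) 'aa': from fail(8)=0 chase 'a': 0 ⇒ 8;  out={3}∪out(8)={2,3}
  fail(15) 'cb': from fail(14)=0 chase 'b': 0 ⇒ 1;  out={6}∪out(1)={6}
  fail(4) 'bbc': from fail(3)=1 chase 'c': 1 ⇒ 2;  out=∅∪out(2)={0}
  fail(10) 'bbb': from fail(3)=1 chase 'b': 1 ⇒ 3;  out=∅∪out(3)=∅
  fail(16) 'cba': from fail(15)=1 chase 'a': 1→0 ⇒ 8;  out=∅∪out(8)={2}
  fail(18) 'aab': from fail(9)=8 chase 'b': 8→0 ⇒ 1;  out={7}∪out(1)={7}
  fail(5) 'bbcc': from fail(4)=2 chase 'c': 2→14→0 ⇒ 14;  out=∅∪out(14)=∅
  fail(11) 'bbba': from fail(10)=3 chase 'a': 3→1→0 ⇒ 8;  out=∅∪out(8)={2}
  fail(17) 'cbaa': from fail(16)=8 chase 'a': 8 ⇒ 9;  out={5}∪out(9)={2,3,5}
  fail(6) 'bbccc': from fail(5)=14 chase 'c': 14→0 ⇒ 14;  out=∅∪out(14)=∅
  fail(12) 'bbbaa': from fail(11)=8 chase 'a': 8 ⇒ 9;  out=∅∪out(9)={2,3}
  fail(7) 'bbcccc': from fail(6)=14 chase 'c': 14→0 ⇒ 14;  out={1}∪out(14)={1}
  fail(13) 'bbbaab': from fail(12)=9 chase 'b': 9 ⇒ 18;  out={4}∪out(18)={4,7}

Run:
i=0 'b': node 0→1
i=1 'b': node 1→3
i=2 'b': node 3→10
i=3 'b': node 10→10 (via fail)
i=4 'a': node 10→11  ** P2@[4:4]
i=5 'a': node 11→12  ** P2@[5:5],P3@[4:5]
i=6 'b': node 12→13  ** P4@[1:6],P7@[4:6]
i=7 'c': node 13→2 (via fail)  ** P0@[6:7]
i=8 'c': node 2→14 (via fail)
i=9 'b': node 14→15  ** P6@[8:9]
i=10 'c': node 15→2 (via fail)  ** P0@[9:10]
i=11 'b': node 2→15 (via fail)  ** P6@[10:11]
i=12 'b': node 15→3 (via fail)
i=13 'b': node 3→10
i=14 'a': node 10→11  ** P2@[14:14]
i=15 'a': node 11→12  ** P2@[15:15],P3@[14:15]
i=16 'a': node 12→9 (via fail)  ** P2@[16:16],P3@[15:16]
i=17 'a': node 9→9 (via fail)  ** P2@[17:17],P3@[16:17]
i=18 'b': node 9→18  ** P7@[16:18]
i=19 'a': node 18→8 (via fail)  ** P2@[19:19]
i=20 'b': node 8→1 (via fail)
i=21 'b': node 1→3
i=22 'c': node 3→4  ** P0@[21:22]
i=23 'c': node 4→5
i=24 'c': node 5→6
i=25 'c': node 6→7  ** P1@[20:25]
i=26 'c': node 7→14 (via fail)
i=27 'b': node 14→15  ** P6@[26:27]
i=28 'a': node 15→16  ** P2@[28:28]
i=29 'a': node 16→17  ** P2@[29:29],P3@[28:29],P5@[26:29]
i=30 'c': node 17→14 (via fail)
i=31 'b': node 14→15  ** P6@[30:31]
i=32 'b': node 15→3 (via fail)
i=33 'c': node 3→4  ** P0@[32:33]
i=34 'a': node 4→8 (via fail)  ** P2@[34:34]
i=35 'a': node 8→9  ** P2@[35:35],P3@[34:35]
i=36 'b': node 9→18  ** P7@[34:36]
i=37 'a': node 18→8 (via fail)  ** P2@[37:37]
i=38 'a': node 8→9  ** P2@[38:38],P3@[37:38]
i=39 'a': node 9→9 (via fail)  ** P2@[39:39],P3@[38:39]
i=40 'a': node 9→9 (via fail)  ** P2@[40:40],P3@[39:40]
i=41 'b': node 9→18  ** P7@[39:41]
i=42 'b': node 18→3 (via fail)
i=43 'b': node 3→10
i=44 'a': node 10→11  ** P2@[44:44]
i=45 'a': node 11→12  ** P2@[45:45],P3@[44:45]
i=46 'b': node 12→13  ** P4@[41:46],P7@[44:46]
i=47 'b': node 13→3 (via fail)
i=48 'c': node 3→4  ** P0@[47:48]
i=49 'c': node 4→5
i=50 'b': node 5→15 (via fail)  ** P6@[49:50]
i=51 'c': node 15→2 (via fail)  ** P0@[50:51]
i=52 'b': node 2→15 (via fail)  ** P6@[51:52]
i=53 'b': node 15→3 (via fail)
i=54 'b': node 3→10
i=55 'c': node 10→4 (via fail)  ** P0@[54:55]
i=56 'c': node 4→5

All matches (sorted): [[4,2],[5,2],[5,3],[6,4],[6,7],[7,0],[9,6],[10,0],[11,6],[14,2],[15,2],[15,3],[16,2],[16,3],[17,2],[17,3],[18,7],[19,2],[22,0],[25,1],[27,6],[28,2],[29,2],[29,3],[29,5],[31,6],[33,0],[34,2],[35,2],[35,3],[36,7],[37,2],[38,2],[38,3],[39,2],[39,3],[40,2],[40,3],[41,7],[44,2],[45,2],[45,3],[46,4],[46,7],[48,0],[50,6],[51,0],[52,6],[55,0]]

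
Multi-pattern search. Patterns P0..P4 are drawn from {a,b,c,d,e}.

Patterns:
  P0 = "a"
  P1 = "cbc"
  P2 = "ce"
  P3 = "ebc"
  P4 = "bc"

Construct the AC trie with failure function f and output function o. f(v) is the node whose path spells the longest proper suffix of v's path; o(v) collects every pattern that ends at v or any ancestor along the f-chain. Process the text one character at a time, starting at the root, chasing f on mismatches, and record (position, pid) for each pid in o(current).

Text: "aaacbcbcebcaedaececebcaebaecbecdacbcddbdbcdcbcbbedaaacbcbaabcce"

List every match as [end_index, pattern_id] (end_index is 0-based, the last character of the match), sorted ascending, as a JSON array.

Build:
Trie nodes:
  n0 'ε': a→1 b→9 c→2 e→6
  n1 'a': ·  [P0 ends]
  n2 'c': b→3 e→5
  n3 'cb': c→4
  n4 'cbc': ·  [P1 ends]
  n5 'ce': ·  [P2 ends]
  n6 'e': b→7
  n7 'eb': c→8
  n8 'ebc': ·  [P3 ends]
  n9 'b': c→10
  n10 'bc': ·  [P4 ends]

BFS fail/out derivation:
  fail(1) 'a': from fail(0)=0 chase 'a': 0 ⇒ 0;  out={0}∪out(0)={0}
  fail(2) 'c': from fail(0)=0 chase 'c': 0 ⇒ 0;  out=∅∪out(0)=∅
  fail(6) 'e': from fail(0)=0 chase 'e': 0 ⇒ 0;  out=∅∪out(0)=∅
  fail(9) 'b': from fail(0)=0 chase 'b': 0 ⇒ 0;  out=∅∪out(0)=∅
  fail(3) 'cb': from fail(2)=0 chase 'b': 0 ⇒ 9;  out=∅∪out(9)=∅
  fail(5) 'ce': from fail(2)=0 chase 'e': 0 ⇒ 6;  out={2}∪out(6)={2}
  fail(7) 'eb': from fail(6)=0 chase 'b': 0 ⇒ 9;  out=∅∪out(9)=∅
  fail(10) 'bc': from fail(9)=0 chase 'c': 0 ⇒ 2;  out={4}∪out(2)={4}
  fail(4) 'cbc': from fail(3)=9 chase 'c': 9 ⇒ 10;  out={1}∪out(10)={1,4}
  fail(8) 'ebc': from fail(7)=9 chase 'c': 9 ⇒ 10;  out={3}∪out(10)={3,4}

Run:
i=0 'a': node 0→1  → match P0@[0:0]
i=1 'a': node 1→1 (fail-walked)  → match P0@[1:1]
i=2 'a': node 1→1 (fail-walked)  → match P0@[2:2]
i=3 'c': node 1→2 (fail-walked)
i=4 'b': node 2→3
i=5 'c': node 3→4  → match P1@[3:5],P4@[4:5]
i=6 'b': node 4→3 (fail-walked)
i=7 'c': node 3→4  → match P1@[5:7],P4@[6:7]
i=8 'e': node 4→5 (fail-walked)  → match P2@[7:8]
i=9 'b': node 5→7 (fail-walked)
i=10 'c': node 7→8  → match P3@[8:10],P4@[9:10]
i=11 'a': node 8→1 (fail-walked)  → match P0@[11:11]
i=12 'e': node 1→6 (fail-walked)
i=13 'd': node 6→0 (fail-walked)
i=14 'a': node 0→1  → match P0@[14:14]
i=15 'e': node 1→6 (fail-walked)
i=16 'c': node 6→2 (fail-walked)
i=17 'e': node 2→5  → match P2@[16:17]
i=18 'c': node 5→2 (fail-walked)
i=19 'e': node 2→5  → match P2@[18:19]
i=20 'b': node 5→7 (fail-walked)
i=21 'c': node 7→8  → match P3@[19:21],P4@[20:21]
i=22 'a': node 8→1 (fail-walked)  → match P0@[22:22]
i=23 'e': node 1→6 (fail-walked)
i=24 'b': node 6→7
i=25 'a': node 7→1 (fail-walked)  → match P0@[25:25]
i=26 'e': node 1→6 (fail-walked)
i=27 'c': node 6→2 (fail-walked)
i=28 'b': node 2→3
i=29 'e': node 3→6 (fail-walked)
i=30 'c': node 6→2 (fail-walked)
i=31 'd': node 2→0 (fail-walked)
i=32 'a': node 0→1  → match P0@[32:32]
i=33 'c': node 1→2 (fail-walked)
i=34 'b': node 2→3
i=35 'c': node 3→4  → match P1@[33:35],P4@[34:35]
i=36 'd': node 4→0 (fail-walked)
i=37 'd': node 0→0
i=38 'b': node 0→9
i=39 'd': node 9→0 (fail-walked)
i=40 'b': node 0→9
i=41 'c': node 9→10  → match P4@[40:41]
i=42 'd': node 10→0 (fail-walked)
i=43 'c': node 0→2
i=44 'b': node 2→3
i=45 'c': node 3→4  → match P1@[43:45],P4@[44:45]
i=46 'b': node 4→3 (fail-walked)
i=47 'b': node 3→9 (fail-walked)
i=48 'e': node 9→6 (fail-walked)
i=49 'd': node 6→0 (fail-walked)
i=50 'a': node 0→1  → match P0@[50:50]
i=51 'a': node 1→1 (fail-walked)  → match P0@[51:51]
i=52 'a': node 1→1 (fail-walked)  → match P0@[52:52]
i=53 'c': node 1→2 (fail-walked)
i=54 'b': node 2→3
i=55 'c': node 3→4  → match P1@[53:55],P4@[54:55]
i=56 'b': node 4→3 (fail-walked)
i=57 'a': node 3→1 (fail-walked)  → match P0@[57:57]
i=58 'a': node 1→1 (fail-walked)  → match P0@[58:58]
i=59 'b': node 1→9 (fail-walked)
i=60 'c': node 9→10  → match P4@[59:60]
i=61 'c': node 10→2 (fail-walked)
i=62 'e': node 2→5  → match P2@[61:62]

Matches: [[0,0],[1,0],[2,0],[5,1],[5,4],[7,1],[7,4],[8,2],[10,3],[10,4],[11,0],[14,0],[17,2],[19,2],[21,3],[21,4],[22,0],[25,0],[32,0],[35,1],[35,4],[41,4],[45,1],[45,4],[50,0],[51,0],[52,0],[55,1],[55,4],[57,0],[58,0],[60,4],[62,2]]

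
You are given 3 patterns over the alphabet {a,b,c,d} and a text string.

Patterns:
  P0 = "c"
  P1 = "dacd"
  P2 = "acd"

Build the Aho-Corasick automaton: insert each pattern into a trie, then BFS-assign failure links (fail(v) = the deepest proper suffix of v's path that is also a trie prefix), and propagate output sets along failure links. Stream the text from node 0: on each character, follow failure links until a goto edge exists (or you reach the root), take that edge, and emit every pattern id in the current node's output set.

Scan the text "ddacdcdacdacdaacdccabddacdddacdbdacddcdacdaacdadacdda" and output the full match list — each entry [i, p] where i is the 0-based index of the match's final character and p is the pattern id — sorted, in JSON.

Construct AC machine:
Trie nodes:
  0='ε' goto a→6 c→1 d→2
  1='c' goto ·  [P0 ends]
  2='d' goto a→3
  3='da' goto c→4
  4='dac' goto d→5
  5='dacd' goto ·  [P1 ends]
  6='a' goto c→7
  7='ac' goto d→8
  8='acd' goto ·  [P2 ends]

Failure links (BFS by depth):
  n1('c'): parent n0 fail=0; on 'c' 0 → fail=0;  out {0}∪∅={0}
  n2('d'): parent n0 fail=0; on 'd' 0 → fail=0;  out ∅∪∅=∅
  n6('a'): parent n0 fail=0; on 'a' 0 → fail=0;  out ∅∪∅=∅
  n3('da'): parent n2 fail=0; on 'a' 0 → fail=6;  out ∅∪∅=∅
  n7('ac'): parent n6 fail=0; on 'c' 0 → fail=1;  out ∅∪{0}={0}
  n4('dac'): parent n3 fail=6; on 'c' 6 → fail=7;  out ∅∪{0}={0}
  n8('acd'): parent n7 fail=1; on 'd' 1→0 → fail=2;  out {2}∪∅={2}
  n5('dacd'): parent n4 fail=7; on 'd' 7 → fail=8;  out {1}∪{2}={1,2}

Text stream:
pos 0 'd': at 2
pos 1 'd': at 2 (via fail)
pos 2 'a': at 3
pos 3 'c': at 4  → match P0@[3:3]
pos 4 'd': at 5  → match P1@[1:4],P2@[2:4]
pos 5 'c': at 1 (via fail)  → match P0@[5:5]
pos 6 'd': at 2 (via fail)
pos 7 'a': at 3
pos 8 'c': at 4  → match P0@[8:8]
pos 9 'd': at 5  → match P1@[6:9],P2@[7:9]
pos 10 'a': at 3 (via fail)
pos 11 'c': at 4  → match P0@[11:11]
pos 12 'd': at 5  → match P1@[9:12],P2@[10:12]
pos 13 'a': at 3 (via fail)
pos 14 'a': at 6 (via fail)
pos 15 'c': at 7  → match P0@[15:15]
pos 16 'd': at 8  → match P2@[14:16]
pos 17 'c': at 1 (via fail)  → match P0@[17:17]
pos 18 'c': at 1 (via fail)  → match P0@[18:18]
pos 19 'a': at 6 (via fail)
pos 20 'b': at 0 (via fail)
pos 21 'd': at 2
pos 22 'd': at 2 (via fail)
pos 23 'a': at 3
pos 24 'c': at 4  → match P0@[24:24]
pos 25 'd': at 5  → match P1@[22:25],P2@[23:25]
pos 26 'd': at 2 (via fail)
pos 27 'd': at 2 (via fail)
pos 28 'a': at 3
pos 29 'c': at 4  → match P0@[29:29]
pos 30 'd': at 5  → match P1@[27:30],P2@[28:30]
pos 31 'b': at 0 (via fail)
pos 32 'd': at 2
pos 33 'a': at 3
pos 34 'c': at 4  → match P0@[34:34]
pos 35 'd': at 5  → match P1@[32:35],P2@[33:35]
pos 36 'd': at 2 (via fail)
pos 37 'c': at 1 (via fail)  → match P0@[37:37]
pos 38 'd': at 2 (via fail)
pos 39 'a': at 3
pos 40 'c': at 4  → match P0@[40:40]
pos 41 'd': at 5  → match P1@[38:41],P2@[39:41]
pos 42 'a': at 3 (via fail)
pos 43 'a': at 6 (via fail)
pos 44 'c': at 7  → match P0@[44:44]
pos 45 'd': at 8  → match P2@[43:45]
pos 46 'a': at 3 (via fail)
pos 47 'd': at 2 (via fail)
pos 48 'a': at 3
pos 49 'c': at 4  → match P0@[49:49]
pos 50 'd': at 5  → match P1@[47:50],P2@[48:50]
pos 51 'd': at 2 (via fail)
pos 52 'a': at 3

Result: [[3,0],[4,1],[4,2],[5,0],[8,0],[9,1],[9,2],[11,0],[12,1],[12,2],[15,0],[16,2],[17,0],[18,0],[24,0],[25,1],[25,2],[29,0],[30,1],[30,2],[34,0],[35,1],[35,2],[37,0],[40,0],[41,1],[41,2],[44,0],[45,2],[49,0],[50,1],[50,2]]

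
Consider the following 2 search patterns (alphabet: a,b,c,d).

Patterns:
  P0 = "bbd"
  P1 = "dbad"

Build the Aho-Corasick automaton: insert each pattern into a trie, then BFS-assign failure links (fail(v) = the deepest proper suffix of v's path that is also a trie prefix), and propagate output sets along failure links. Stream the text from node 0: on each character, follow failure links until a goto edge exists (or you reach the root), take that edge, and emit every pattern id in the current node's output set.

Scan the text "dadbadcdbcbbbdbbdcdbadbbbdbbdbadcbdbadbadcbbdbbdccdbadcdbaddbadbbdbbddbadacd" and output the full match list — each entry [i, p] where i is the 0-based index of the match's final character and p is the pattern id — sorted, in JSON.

Build automaton:
Trie (insert patterns):
  0='ε' goto b→1 d→4
  1='b' goto b→2
  2='bb' goto d→3
  3='bbd' goto ·  ←P0
  4='d' goto b→5
  5='db' goto a→6
  6='dba' goto d→7
  7='dbad' goto ·  ←P1

Failure links (BFS by depth):
  n1('b'): parent n0 fail=0; on 'b' 0 → fail=0;  out ∅∪∅=∅
  n4('d'): parent n0 fail=0; on 'd' 0 → fail=0;  out ∅∪∅=∅
  n2('bb'): parent n1 fail=0; on 'b' 0 → fail=1;  out ∅∪∅=∅
  n5('db'): parent n4 fail=0; on 'b' 0 → fail=1;  out ∅∪∅=∅
  n3('bbd'): parent n2 fail=1; on 'd' 1→0 → fail=4;  out {0}∪∅={0}
  n6('dba'): parent n5 fail=1; on 'a' 1→0 → fail=0;  out ∅∪∅=∅
  n7('dbad'): parent n6 fail=0; on 'd' 0 → fail=4;  out {1}∪∅={1}

Run:
i=0 'd': node 0→4
i=1 'a': node 4→0 (via fail)
i=2 'd': node 0→4
i=3 'b': node 4→5
i=4 'a': node 5→6
i=5 'd': node 6→7  ** P1@[2:5]
i=6 'c': node 7→0 (via fail)
i=7 'd': node 0→4
i=8 'b': node 4→5
i=9 'c': node 5→0 (via fail)
i=10 'b': node 0→1
i=11 'b': node 1→2
i=12 'b': node 2→2 (via fail)
i=13 'd': node 2→3  ** P0@[11:13]
i=14 'b': node 3→5 (via fail)
i=15 'b': node 5→2 (via fail)
i=16 'd': node 2→3  ** P0@[14:16]
i=17 'c': node 3→0 (via fail)
i=18 'd': node 0→4
i=19 'b': node 4→5
i=20 'a': node 5→6
i=21 'd': node 6→7  ** P1@[18:21]
i=22 'b': node 7→5 (via fail)
i=23 'b': node 5→2 (via fail)
i=24 'b': node 2→2 (via fail)
i=25 'd': node 2→3  ** P0@[23:25]
i=26 'b': node 3→5 (via fail)
i=27 'b': node 5→2 (via fail)
i=28 'd': node 2→3  ** P0@[26:28]
i=29 'b': node 3→5 (via fail)
i=30 'a': node 5→6
i=31 'd': node 6→7  ** P1@[28:31]
i=32 'c': node 7→0 (via fail)
i=33 'b': node 0→1
i=34 'd': node 1→4 (via fail)
i=35 'b': node 4→5
i=36 'a': node 5→6
i=37 'd': node 6→7  ** P1@[34:37]
i=38 'b': node 7→5 (via fail)
i=39 'a': node 5→6
i=40 'd': node 6→7  ** P1@[37:40]
i=41 'c': node 7→0 (via fail)
i=42 'b': node 0→1
i=43 'b': node 1→2
i=44 'd': node 2→3  ** P0@[42:44]
i=45 'b': node 3→5 (via fail)
i=46 'b': node 5→2 (via fail)
i=47 'd': node 2→3  ** P0@[45:47]
i=48 'c': node 3→0 (via fail)
i=49 'c': node 0→0
i=50 'd': node 0→4
i=51 'b': node 4→5
i=52 'a': node 5→6
i=53 'd': node 6→7  ** P1@[50:53]
i=54 'c': node 7→0 (via fail)
i=55 'd': node 0→4
i=56 'b': node 4→5
i=57 'a': node 5→6
i=58 'd': node 6→7  ** P1@[55:58]
i=59 'd': node 7→4 (via fail)
i=60 'b': node 4→5
i=61 'a': node 5→6
i=62 'd': node 6→7  ** P1@[59:62]
i=63 'b': node 7→5 (via fail)
i=64 'b': node 5→2 (via fail)
i=65 'd': node 2→3  ** P0@[63:65]
i=66 'b': node 3→5 (via fail)
i=67 'b': node 5→2 (via fail)
i=68 'd': node 2→3  ** P0@[66:68]
i=69 'd': node 3→4 (via fail)
i=70 'b': node 4→5
i=71 'a': node 5→6
i=72 'd': node 6→7  ** P1@[69:72]
i=73 'a': node 7→0 (via fail)
i=74 'c': node 0→0
i=75 'd': node 0→4

Result: [[5,1],[13,0],[16,0],[21,1],[25,0],[28,0],[31,1],[37,1],[40,1],[44,0],[47,0],[53,1],[58,1],[62,1],[65,0],[68,0],[72,1]]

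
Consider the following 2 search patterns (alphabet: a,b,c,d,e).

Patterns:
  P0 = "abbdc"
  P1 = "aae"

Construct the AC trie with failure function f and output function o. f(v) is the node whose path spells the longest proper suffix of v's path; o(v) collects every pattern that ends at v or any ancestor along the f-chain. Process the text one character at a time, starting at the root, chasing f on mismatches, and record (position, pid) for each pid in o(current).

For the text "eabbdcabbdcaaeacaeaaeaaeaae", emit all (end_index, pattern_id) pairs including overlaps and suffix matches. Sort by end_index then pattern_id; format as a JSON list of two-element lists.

Build:
Trie nodes:
  n0 'ε': a→1
  n1 'a': a→6 b→2
  n2 'ab': b→3
  n3 'abb': d→4
  n4 'abbd': c→5
  n5 'abbdc': ·  ←P0
  n6 'aa': e→7
  n7 'aae': ·  ←P1

Failure links (BFS by depth):
  n1('a'): parent n0 fail=0; on 'a' 0 → fail=0;  out ∅∪∅=∅
  n2('ab'): parent n1 fail=0; on 'b' 0 → fail=0;  out ∅∪∅=∅
  n6('aa'): parent n1 fail=0; on 'a' 0 → fail=1;  out ∅∪∅=∅
  n3('abb'): parent n2 fail=0; on 'b' 0 → fail=0;  out ∅∪∅=∅
  n7('aae'): parent n6 fail=1; on 'e' 1→0 → fail=0;  out {1}∪∅={1}
  n4('abbd'): parent n3 fail=0; on 'd' 0 → fail=0;  out ∅∪∅=∅
  n5('abbdc'): parent n4 fail=0; on 'c' 0 → fail=0;  out {0}∪∅={0}

Scan:
i=0 'e': node 0→0
i=1 'a': node 0→1
i=2 'b': node 1→2
i=3 'b': node 2→3
i=4 'd': node 3→4
i=5 'c': node 4→5  → match P0@[1:5]
i=6 'a': node 5→1 (via fail)
i=7 'b': node 1→2
i=8 'b': node 2→3
i=9 'd': node 3→4
i=10 'c': node 4→5  → match P0@[6:10]
i=11 'a': node 5→1 (via fail)
i=12 'a': node 1→6
i=13 'e': node 6→7  → match P1@[11:13]
i=14 'a': node 7→1 (via fail)
i=15 'c': node 1→0 (via fail)
i=16 'a': node 0→1
i=17 'e': node 1→0 (via fail)
i=18 'a': node 0→1
i=19 'a': node 1→6
i=20 'e': node 6→7  → match P1@[18:20]
i=21 'a': node 7→1 (via fail)
i=22 'a': node 1→6
i=23 'e': node 6→7  → match P1@[21:23]
i=24 'a': node 7→1 (via fail)
i=25 'a': node 1→6
i=26 'e': node 6→7  → match P1@[24:26]

Matches: [[5,0],[10,0],[13,1],[20,1],[23,1],[26,1]]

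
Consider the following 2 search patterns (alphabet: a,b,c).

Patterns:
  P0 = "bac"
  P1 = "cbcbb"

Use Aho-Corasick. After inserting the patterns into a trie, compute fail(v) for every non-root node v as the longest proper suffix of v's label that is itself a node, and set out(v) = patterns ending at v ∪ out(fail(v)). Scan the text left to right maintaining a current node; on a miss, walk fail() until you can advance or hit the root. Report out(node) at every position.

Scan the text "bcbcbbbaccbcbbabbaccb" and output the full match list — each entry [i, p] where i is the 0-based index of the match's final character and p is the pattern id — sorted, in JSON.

Construct AC machine:
Trie nodes:
  0='ε' goto b→1 c→4
  1='b' goto a→2
  2='ba' goto c→3
  3='bac' goto ·  ←P0
  4='c' goto b→5
  5='cb' goto c→6
  6='cbc' goto b→7
  7='cbcb' goto b→8
  8='cbcbb' goto ·  ←P1

BFS fail/out derivation:
  fail(1) 'b': from fail(0)=0 chase 'b': 0 ⇒ 0;  out=∅∪out(0)=∅
  fail(4) 'c': from fail(0)=0 chase 'c': 0 ⇒ 0;  out=∅∪out(0)=∅
  fail(2) 'ba': from fail(1)=0 chase 'a': 0 ⇒ 0;  out=∅∪out(0)=∅
  fail(5) 'cb': from fail(4)=0 chase 'b': 0 ⇒ 1;  out=∅∪out(1)=∅
  fail(3) 'bac': from fail(2)=0 chase 'c': 0 ⇒ 4;  out={0}∪out(4)={0}
  fail(6) 'cbc': from fail(5)=1 chase 'c': 1→0 ⇒ 4;  out=∅∪out(4)=∅
  fail(7) 'cbcb': from fail(6)=4 chase 'b': 4 ⇒ 5;  out=∅∪out(5)=∅
  fail(8) 'cbcbb': from fail(7)=5 chase 'b': 5→1→0 ⇒ 1;  out={1}∪out(1)={1}

Text stream:
[0] read 'b'  n0⇒n1
[1] read 'c'  n1⇒n4 ·f
[2] read 'b'  n4⇒n5
[3] read 'c'  n5⇒n6
[4] read 'b'  n6⇒n7
[5] read 'b'  n7⇒n8  ** P1@[1:5]
[6] read 'b'  n8⇒n1 ·f
[7] read 'a'  n1⇒n2
[8] read 'c'  n2⇒n3  ** P0@[6:8]
[9] read 'c'  n3⇒n4 ·f
[10] read 'b'  n4⇒n5
[11] read 'c'  n5⇒n6
[12] read 'b'  n6⇒n7
[13] read 'b'  n7⇒n8  ** P1@[9:13]
[14] read 'a'  n8⇒n2 ·f
[15] read 'b'  n2⇒n1 ·f
[16] read 'b'  n1⇒n1 ·f
[17] read 'a'  n1⇒n2
[18] read 'c'  n2⇒n3  ** P0@[16:18]
[19] read 'c'  n3⇒n4 ·f
[20] read 'b'  n4⇒n5

Matches: [[5,1],[8,0],[13,1],[18,0]]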